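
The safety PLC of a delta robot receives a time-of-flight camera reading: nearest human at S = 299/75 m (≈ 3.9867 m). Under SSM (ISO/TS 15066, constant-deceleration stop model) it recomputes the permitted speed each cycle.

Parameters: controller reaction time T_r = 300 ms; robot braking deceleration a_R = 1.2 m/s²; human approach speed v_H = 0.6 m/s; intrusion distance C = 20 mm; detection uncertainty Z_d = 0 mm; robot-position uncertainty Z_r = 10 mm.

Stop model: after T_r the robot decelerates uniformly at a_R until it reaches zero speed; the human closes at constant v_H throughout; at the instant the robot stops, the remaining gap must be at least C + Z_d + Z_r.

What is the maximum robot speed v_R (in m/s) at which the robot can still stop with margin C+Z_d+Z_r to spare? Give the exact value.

collect terms ⇒ (5/12)·v_R² + (4/5)·v_R + (-1133/300) = 0
  disc = (4/5)² − 4·(5/12)·(-1133/300) = 6241/900 ; √disc = 79/30
  v_R = (−(4/5) + 79/30) / (2·(5/12)) = 11/5 m/s
check:
stop time T_s = (11/5)/(6/5) = 1.8333 s
robot in T_r: 2.2000·0.3000 = 0.6600 m
robot covers 2.2000·1.8333 − ½·1.2000·1.8333² = 2.0167 m while stopping
human closes 0.6000·2.1333 = 1.2800 m
C+Z_d+Z_r = 0.0200+0.0000+0.0100 = 0.0300 m
sum ≈ 0.6600+2.0167+1.2800+0.0300 ≈ 3.9867 m = S ✓

v_R_max = 11/5 m/s = 2.2000 m/s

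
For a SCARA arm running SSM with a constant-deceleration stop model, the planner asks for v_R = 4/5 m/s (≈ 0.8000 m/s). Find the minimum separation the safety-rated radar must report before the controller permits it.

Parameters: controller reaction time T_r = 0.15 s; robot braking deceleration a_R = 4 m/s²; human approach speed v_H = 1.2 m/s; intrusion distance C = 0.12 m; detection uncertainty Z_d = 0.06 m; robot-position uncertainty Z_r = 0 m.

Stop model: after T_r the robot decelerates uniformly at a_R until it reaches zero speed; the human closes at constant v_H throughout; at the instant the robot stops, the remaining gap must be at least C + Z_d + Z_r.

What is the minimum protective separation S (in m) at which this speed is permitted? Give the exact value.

braking lasts T_s = (4/5)/4 = 0.2000 s
reaction-phase robot travel = 0.8000·0.1500 = 0.1200 m
robot under decel: 0.8000²/(2·4.0000) = 0.0800 m
human over T_r+T_s: 1.2000·(0.1500+0.2000) = 0.4200 m
C+Z_d+Z_r = 0.1200+0.0600+0.0000 = 0.1800 m
S_min ≈ 0.1200+0.0800+0.4200+0.1800  ⇒  S_min = 4/5 m

S_min = 4/5 m = 0.8000 m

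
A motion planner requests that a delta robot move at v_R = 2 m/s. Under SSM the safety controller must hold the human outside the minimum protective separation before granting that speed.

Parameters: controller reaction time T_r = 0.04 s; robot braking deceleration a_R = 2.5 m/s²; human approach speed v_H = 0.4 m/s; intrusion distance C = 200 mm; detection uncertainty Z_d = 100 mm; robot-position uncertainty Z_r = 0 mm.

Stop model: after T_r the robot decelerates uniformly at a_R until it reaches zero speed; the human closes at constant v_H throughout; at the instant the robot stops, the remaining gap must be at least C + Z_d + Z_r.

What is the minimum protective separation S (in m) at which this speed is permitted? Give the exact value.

S_min = 379/250 m = 1.5160 m

stop time T_s = 2/(5/2) = 0.8000 s
robot in T_r: 2.0000·0.0400 = 0.0800 m
robot under decel: 2.0000²/(2·2.5000) = 0.8000 m
human closes 0.4000·0.8400 = 0.3360 m
C+Z_d+Z_r = 0.2000+0.1000+0.0000 = 0.3000 m
S_min ≈ 0.0800+0.8000+0.3360+0.3000  ⇒  S_min = 379/250 m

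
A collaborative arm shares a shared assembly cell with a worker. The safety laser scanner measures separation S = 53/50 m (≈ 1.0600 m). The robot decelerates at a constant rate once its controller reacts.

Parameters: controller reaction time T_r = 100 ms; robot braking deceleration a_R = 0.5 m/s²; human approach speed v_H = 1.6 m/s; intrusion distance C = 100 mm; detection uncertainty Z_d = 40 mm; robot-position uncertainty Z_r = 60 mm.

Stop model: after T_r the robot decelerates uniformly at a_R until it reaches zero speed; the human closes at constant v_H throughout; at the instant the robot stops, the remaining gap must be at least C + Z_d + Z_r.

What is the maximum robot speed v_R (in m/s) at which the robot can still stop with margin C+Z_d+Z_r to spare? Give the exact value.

v_R_max = 1/5 m/s = 0.2000 m/s

collect terms ⇒ (1)·v_R² + (33/10)·v_R + (-7/10) = 0
  disc = (33/10)² − 4·(1)·(-7/10) = 1369/100 ; √disc = 37/10
  v_R = (−(33/10) + 37/10) / (2·(1)) = 1/5 m/s
check:
T_s = v_R/a_R = (1/5)/(1/2) = 0.4000 s
robot in T_r: 0.2000·0.1000 = 0.0200 m
robot covers 0.2000·0.4000 − ½·0.5000·0.4000² = 0.0400 m while stopping
person approaches 1.6000·(0.1000+0.4000) = 0.8000 m
residual clearance needed = 0.1000+0.0400+0.0600 = 0.2000 m
sum ≈ 0.0200+0.0400+0.8000+0.2000 ≈ 1.0600 m = S ✓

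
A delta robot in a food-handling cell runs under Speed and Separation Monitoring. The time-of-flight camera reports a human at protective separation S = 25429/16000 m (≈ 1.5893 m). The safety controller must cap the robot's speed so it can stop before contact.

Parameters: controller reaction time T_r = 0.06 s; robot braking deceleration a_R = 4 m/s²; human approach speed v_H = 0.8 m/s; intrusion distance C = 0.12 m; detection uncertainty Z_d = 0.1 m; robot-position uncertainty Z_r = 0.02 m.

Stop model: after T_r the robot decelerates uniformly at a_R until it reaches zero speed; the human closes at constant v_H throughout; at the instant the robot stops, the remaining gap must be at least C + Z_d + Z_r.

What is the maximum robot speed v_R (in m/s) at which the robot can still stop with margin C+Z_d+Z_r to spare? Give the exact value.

v_R_max = 47/20 m/s = 2.3500 m/s

collect terms ⇒ (1/8)·v_R² + (13/50)·v_R + (-20821/16000) = 0
  disc = (13/50)² − 4·(1/8)·(-20821/16000) = 114921/160000 ; √disc = 339/400
  v_R = (−(13/50) + 339/400) / (2·(1/8)) = 47/20 m/s
check:
braking lasts T_s = (47/20)/4 = 0.5875 s
robot in T_r: 2.3500·0.0600 = 0.1410 m
robot under decel: 2.3500²/(2·4.0000) = 0.6903 m
human over T_r+T_s: 0.8000·(0.0600+0.5875) = 0.5180 m
residual clearance needed = 0.1200+0.1000+0.0200 = 0.2400 m
sum ≈ 0.1410+0.6903+0.5180+0.2400 ≈ 1.5893 m = S ✓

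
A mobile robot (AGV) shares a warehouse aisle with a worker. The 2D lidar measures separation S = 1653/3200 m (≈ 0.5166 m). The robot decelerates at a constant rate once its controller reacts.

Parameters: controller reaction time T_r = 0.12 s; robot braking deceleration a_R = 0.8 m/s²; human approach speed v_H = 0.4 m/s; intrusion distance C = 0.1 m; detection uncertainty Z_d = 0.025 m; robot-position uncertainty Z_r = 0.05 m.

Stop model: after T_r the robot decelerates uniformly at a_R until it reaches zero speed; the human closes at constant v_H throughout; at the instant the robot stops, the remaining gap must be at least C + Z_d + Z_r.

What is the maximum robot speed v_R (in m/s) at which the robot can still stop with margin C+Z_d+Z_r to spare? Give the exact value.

collect terms ⇒ (5/8)·v_R² + (31/50)·v_R + (-4697/16000) = 0
  disc = (31/50)² − 4·(5/8)·(-4697/16000) = 178929/160000 ; √disc = 423/400
  v_R = (−(31/50) + 423/400) / (2·(5/8)) = 7/20 m/s
check:
T_s = v_R/a_R = (7/20)/(4/5) = 0.4375 s
reaction-phase robot travel = 0.3500·0.1200 = 0.0420 m
robot under decel: 0.3500²/(2·0.8000) = 0.0766 m
human over T_r+T_s: 0.4000·(0.1200+0.4375) = 0.2230 m
margins: 0.1000+0.0250+0.0500 = 0.1750 m
sum ≈ 0.0420+0.0766+0.2230+0.1750 ≈ 0.5166 m = S ✓

v_R_max = 7/20 m/s = 0.3500 m/s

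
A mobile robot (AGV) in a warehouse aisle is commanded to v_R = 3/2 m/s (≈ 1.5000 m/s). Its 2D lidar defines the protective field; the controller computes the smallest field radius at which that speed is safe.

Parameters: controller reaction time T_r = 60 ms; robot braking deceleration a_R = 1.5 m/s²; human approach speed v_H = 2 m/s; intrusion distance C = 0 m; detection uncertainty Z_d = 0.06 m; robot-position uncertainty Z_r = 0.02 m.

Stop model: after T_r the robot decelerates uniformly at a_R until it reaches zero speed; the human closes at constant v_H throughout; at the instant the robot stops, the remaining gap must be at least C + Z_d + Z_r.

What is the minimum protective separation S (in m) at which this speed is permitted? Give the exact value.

braking lasts T_s = (3/2)/(3/2) = 1.0000 s
robot in T_r: 1.5000·0.0600 = 0.0900 m
braking distance = 1.5000²/(2·1.5000) = 0.7500 m
human over T_r+T_s: 2.0000·(0.0600+1.0000) = 2.1200 m
C+Z_d+Z_r = 0.0000+0.0600+0.0200 = 0.0800 m
S_min ≈ 0.0900+0.7500+2.1200+0.0800  ⇒  S_min = 76/25 m

S_min = 76/25 m = 3.0400 m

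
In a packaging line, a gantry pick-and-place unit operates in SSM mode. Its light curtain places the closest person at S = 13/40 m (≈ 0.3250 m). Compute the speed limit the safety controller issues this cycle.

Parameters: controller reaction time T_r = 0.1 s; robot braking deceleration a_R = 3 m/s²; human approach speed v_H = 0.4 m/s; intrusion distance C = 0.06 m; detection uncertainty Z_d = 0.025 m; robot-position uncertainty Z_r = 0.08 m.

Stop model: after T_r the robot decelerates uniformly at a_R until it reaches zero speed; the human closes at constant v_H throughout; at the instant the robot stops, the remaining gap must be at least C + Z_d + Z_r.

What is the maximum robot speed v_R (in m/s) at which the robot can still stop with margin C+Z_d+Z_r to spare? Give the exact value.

v_R_max = 2/5 m/s = 0.4000 m/s

at the boundary: (1/6)·v² + (7/30)·v + (-3/25) = 0
  disc = (7/30)² − 4·(1/6)·(-3/25) = 121/900 ; √disc = 11/30
  v_R = (−(7/30) + 11/30) / (2·(1/6)) = 2/5 m/s
check:
braking lasts T_s = (2/5)/3 = 0.1333 s
robot covers v_R·T_r = 0.4000·0.1000 = 0.0400 m before braking
robot covers 0.4000·0.1333 − ½·3.0000·0.1333² = 0.0267 m while stopping
person approaches 0.4000·(0.1000+0.1333) = 0.0933 m
C+Z_d+Z_r = 0.0600+0.0250+0.0800 = 0.1650 m
sum ≈ 0.0400+0.0267+0.0933+0.1650 ≈ 0.3250 m = S ✓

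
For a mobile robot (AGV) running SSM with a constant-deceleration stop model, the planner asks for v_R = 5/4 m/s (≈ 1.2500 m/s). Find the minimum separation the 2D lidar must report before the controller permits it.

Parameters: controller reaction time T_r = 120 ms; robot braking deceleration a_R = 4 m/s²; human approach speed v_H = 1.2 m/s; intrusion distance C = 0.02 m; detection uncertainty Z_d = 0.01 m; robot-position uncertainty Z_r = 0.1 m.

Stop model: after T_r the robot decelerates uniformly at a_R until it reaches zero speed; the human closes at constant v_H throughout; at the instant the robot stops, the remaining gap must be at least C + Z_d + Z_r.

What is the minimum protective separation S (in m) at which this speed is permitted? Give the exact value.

braking lasts T_s = (5/4)/4 = 0.3125 s
robot covers v_R·T_r = 1.2500·0.1200 = 0.1500 m before braking
robot covers 1.2500·0.3125 − ½·4.0000·0.3125² = 0.1953 m while stopping
human over T_r+T_s: 1.2000·(0.1200+0.3125) = 0.5190 m
C+Z_d+Z_r = 0.0200+0.0100+0.1000 = 0.1300 m
S_min ≈ 0.1500+0.1953+0.5190+0.1300  ⇒  S_min = 15909/16000 m

S_min = 15909/16000 m = 0.9943 m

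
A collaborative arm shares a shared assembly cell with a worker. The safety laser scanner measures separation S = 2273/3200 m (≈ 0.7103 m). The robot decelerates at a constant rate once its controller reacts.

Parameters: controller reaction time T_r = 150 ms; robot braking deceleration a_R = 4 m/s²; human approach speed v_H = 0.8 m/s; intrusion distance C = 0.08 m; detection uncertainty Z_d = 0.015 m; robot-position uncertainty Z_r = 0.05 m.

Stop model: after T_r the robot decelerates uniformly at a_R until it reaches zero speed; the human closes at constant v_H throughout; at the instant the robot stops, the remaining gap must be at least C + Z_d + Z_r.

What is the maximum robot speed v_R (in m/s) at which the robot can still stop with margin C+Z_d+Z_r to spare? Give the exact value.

collect terms ⇒ (1/8)·v_R² + (7/20)·v_R + (-57/128) = 0
  disc = (7/20)² − 4·(1/8)·(-57/128) = 2209/6400 ; √disc = 47/80
  v_R = (−(7/20) + 47/80) / (2·(1/8)) = 19/20 m/s
check:
stop time T_s = (19/20)/4 = 0.2375 s
robot covers v_R·T_r = 0.9500·0.1500 = 0.1425 m before braking
robot under decel: 0.9500²/(2·4.0000) = 0.1128 m
human closes 0.8000·0.3875 = 0.3100 m
residual clearance needed = 0.0800+0.0150+0.0500 = 0.1450 m
sum ≈ 0.1425+0.1128+0.3100+0.1450 ≈ 0.7103 m = S ✓

v_R_max = 19/20 m/s = 0.9500 m/s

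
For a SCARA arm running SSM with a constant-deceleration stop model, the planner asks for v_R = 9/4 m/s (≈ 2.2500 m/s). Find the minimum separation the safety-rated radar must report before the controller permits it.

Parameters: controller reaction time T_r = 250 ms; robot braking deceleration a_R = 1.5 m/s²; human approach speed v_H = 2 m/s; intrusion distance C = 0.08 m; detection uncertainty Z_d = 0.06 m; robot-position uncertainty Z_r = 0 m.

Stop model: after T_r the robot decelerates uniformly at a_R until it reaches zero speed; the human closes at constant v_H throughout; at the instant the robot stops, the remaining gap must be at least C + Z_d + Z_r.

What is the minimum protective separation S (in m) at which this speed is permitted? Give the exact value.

T_s = v_R/a_R = (9/4)/(3/2) = 1.5000 s
reaction-phase robot travel = 2.2500·0.2500 = 0.5625 m
robot covers 2.2500·1.5000 − ½·1.5000·1.5000² = 1.6875 m while stopping
human closes 2.0000·1.7500 = 3.5000 m
margins: 0.0800+0.0600+0.0000 = 0.1400 m
S_min ≈ 0.5625+1.6875+3.5000+0.1400  ⇒  S_min = 589/100 m

S_min = 589/100 m = 5.8900 m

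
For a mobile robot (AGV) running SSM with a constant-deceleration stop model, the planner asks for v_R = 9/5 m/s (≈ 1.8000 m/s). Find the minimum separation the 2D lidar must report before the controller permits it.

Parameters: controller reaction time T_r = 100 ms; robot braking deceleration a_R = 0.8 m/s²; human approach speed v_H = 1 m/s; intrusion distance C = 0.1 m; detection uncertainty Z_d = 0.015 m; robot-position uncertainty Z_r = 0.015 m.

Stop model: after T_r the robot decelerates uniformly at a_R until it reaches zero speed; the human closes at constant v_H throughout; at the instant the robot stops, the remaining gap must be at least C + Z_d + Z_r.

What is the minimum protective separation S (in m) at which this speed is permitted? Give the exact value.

S_min = 937/200 m = 4.6850 m

T_s = v_R/a_R = (9/5)/(4/5) = 2.2500 s
robot in T_r: 1.8000·0.1000 = 0.1800 m
braking distance = 1.8000²/(2·0.8000) = 2.0250 m
human over T_r+T_s: 1.0000·(0.1000+2.2500) = 2.3500 m
residual clearance needed = 0.1000+0.0150+0.0150 = 0.1300 m
S_min ≈ 0.1800+2.0250+2.3500+0.1300  ⇒  S_min = 937/200 m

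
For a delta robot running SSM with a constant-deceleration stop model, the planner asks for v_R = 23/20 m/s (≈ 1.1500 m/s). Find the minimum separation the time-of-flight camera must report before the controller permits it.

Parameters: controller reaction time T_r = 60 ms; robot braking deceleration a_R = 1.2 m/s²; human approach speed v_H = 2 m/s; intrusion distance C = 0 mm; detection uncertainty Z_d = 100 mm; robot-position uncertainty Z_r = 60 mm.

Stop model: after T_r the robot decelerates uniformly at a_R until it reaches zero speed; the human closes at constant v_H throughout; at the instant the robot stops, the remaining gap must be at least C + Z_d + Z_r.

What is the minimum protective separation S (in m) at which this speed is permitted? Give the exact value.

T_s = v_R/a_R = (23/20)/(6/5) = 0.9583 s
robot covers v_R·T_r = 1.1500·0.0600 = 0.0690 m before braking
braking distance = 1.1500²/(2·1.2000) = 0.5510 m
human over T_r+T_s: 2.0000·(0.0600+0.9583) = 2.0367 m
residual clearance needed = 0.0000+0.1000+0.0600 = 0.1600 m
S_min ≈ 0.0690+0.5510+2.0367+0.1600  ⇒  S_min = 67601/24000 m

S_min = 67601/24000 m = 2.8167 m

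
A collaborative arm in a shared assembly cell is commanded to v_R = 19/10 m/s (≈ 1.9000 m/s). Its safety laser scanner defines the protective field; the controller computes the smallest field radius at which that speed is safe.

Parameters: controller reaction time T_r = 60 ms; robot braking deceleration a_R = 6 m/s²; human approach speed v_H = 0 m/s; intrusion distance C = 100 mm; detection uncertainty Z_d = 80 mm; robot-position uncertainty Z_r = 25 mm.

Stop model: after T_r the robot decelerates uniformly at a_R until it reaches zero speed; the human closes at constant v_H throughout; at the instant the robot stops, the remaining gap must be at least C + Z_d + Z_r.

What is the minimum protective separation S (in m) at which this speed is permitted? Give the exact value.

S_min = 3719/6000 m = 0.6198 m

T_s = v_R/a_R = (19/10)/6 = 0.3167 s
robot covers v_R·T_r = 1.9000·0.0600 = 0.1140 m before braking
robot under decel: 1.9000²/(2·6.0000) = 0.3008 m
person approaches 0.0000·(0.0600+0.3167) = 0.0000 m
margins: 0.1000+0.0800+0.0250 = 0.2050 m
S_min ≈ 0.1140+0.3008+0.0000+0.2050  ⇒  S_min = 3719/6000 m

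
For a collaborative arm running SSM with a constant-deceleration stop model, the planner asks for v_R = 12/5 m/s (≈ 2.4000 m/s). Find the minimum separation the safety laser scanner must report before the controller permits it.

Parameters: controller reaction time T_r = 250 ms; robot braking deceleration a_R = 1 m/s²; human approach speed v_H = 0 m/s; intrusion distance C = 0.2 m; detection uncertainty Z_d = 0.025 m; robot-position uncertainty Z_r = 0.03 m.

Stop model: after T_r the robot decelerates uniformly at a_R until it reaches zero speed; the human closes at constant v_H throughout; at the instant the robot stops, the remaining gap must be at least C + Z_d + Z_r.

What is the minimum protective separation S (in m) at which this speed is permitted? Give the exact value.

braking lasts T_s = (12/5)/1 = 2.4000 s
robot covers v_R·T_r = 2.4000·0.2500 = 0.6000 m before braking
robot under decel: 2.4000²/(2·1.0000) = 2.8800 m
human over T_r+T_s: 0.0000·(0.2500+2.4000) = 0.0000 m
C+Z_d+Z_r = 0.2000+0.0250+0.0300 = 0.2550 m
S_min ≈ 0.6000+2.8800+0.0000+0.2550  ⇒  S_min = 747/200 m

S_min = 747/200 m = 3.7350 m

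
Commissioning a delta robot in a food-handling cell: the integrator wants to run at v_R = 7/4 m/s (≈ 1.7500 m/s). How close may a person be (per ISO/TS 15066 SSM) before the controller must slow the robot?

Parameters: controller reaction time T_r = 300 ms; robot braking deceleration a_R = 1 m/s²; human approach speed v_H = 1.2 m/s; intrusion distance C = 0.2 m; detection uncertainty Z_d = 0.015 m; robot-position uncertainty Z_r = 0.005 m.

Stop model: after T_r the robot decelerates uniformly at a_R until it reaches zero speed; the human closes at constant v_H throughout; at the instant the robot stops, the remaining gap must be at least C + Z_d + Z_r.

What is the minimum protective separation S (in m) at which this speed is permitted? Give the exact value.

S_min = 3789/800 m = 4.7363 m

T_s = v_R/a_R = (7/4)/1 = 1.7500 s
robot in T_r: 1.7500·0.3000 = 0.5250 m
robot covers 1.7500·1.7500 − ½·1.0000·1.7500² = 1.5312 m while stopping
human over T_r+T_s: 1.2000·(0.3000+1.7500) = 2.4600 m
C+Z_d+Z_r = 0.2000+0.0150+0.0050 = 0.2200 m
S_min ≈ 0.5250+1.5312+2.4600+0.2200  ⇒  S_min = 3789/800 m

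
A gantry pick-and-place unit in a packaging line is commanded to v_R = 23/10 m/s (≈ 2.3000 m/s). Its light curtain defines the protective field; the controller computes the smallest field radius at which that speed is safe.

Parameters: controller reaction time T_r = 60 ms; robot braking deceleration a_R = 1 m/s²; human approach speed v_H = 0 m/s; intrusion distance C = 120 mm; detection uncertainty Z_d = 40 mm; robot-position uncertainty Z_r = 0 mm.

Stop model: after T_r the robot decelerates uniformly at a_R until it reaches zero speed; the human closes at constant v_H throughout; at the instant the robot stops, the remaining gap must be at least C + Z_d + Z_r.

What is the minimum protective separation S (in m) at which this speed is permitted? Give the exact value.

stop time T_s = (23/10)/1 = 2.3000 s
reaction-phase robot travel = 2.3000·0.0600 = 0.1380 m
robot under decel: 2.3000²/(2·1.0000) = 2.6450 m
human closes 0.0000·2.3600 = 0.0000 m
C+Z_d+Z_r = 0.1200+0.0400+0.0000 = 0.1600 m
S_min ≈ 0.1380+2.6450+0.0000+0.1600  ⇒  S_min = 2943/1000 m

S_min = 2943/1000 m = 2.9430 m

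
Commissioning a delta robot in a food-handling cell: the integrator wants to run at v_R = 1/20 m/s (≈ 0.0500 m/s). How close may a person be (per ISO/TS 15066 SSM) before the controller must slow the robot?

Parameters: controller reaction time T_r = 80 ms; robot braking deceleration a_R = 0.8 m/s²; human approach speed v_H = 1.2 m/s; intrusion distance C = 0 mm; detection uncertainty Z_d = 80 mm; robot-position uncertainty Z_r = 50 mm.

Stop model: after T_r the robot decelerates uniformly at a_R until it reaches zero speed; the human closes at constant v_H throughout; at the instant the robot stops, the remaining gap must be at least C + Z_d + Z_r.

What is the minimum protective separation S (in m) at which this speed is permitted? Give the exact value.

stop time T_s = (1/20)/(4/5) = 0.0625 s
reaction-phase robot travel = 0.0500·0.0800 = 0.0040 m
robot covers 0.0500·0.0625 − ½·0.8000·0.0625² = 0.0016 m while stopping
human closes 1.2000·0.1425 = 0.1710 m
residual clearance needed = 0.0000+0.0800+0.0500 = 0.1300 m
S_min ≈ 0.0040+0.0016+0.1710+0.1300  ⇒  S_min = 981/3200 m

S_min = 981/3200 m = 0.3066 m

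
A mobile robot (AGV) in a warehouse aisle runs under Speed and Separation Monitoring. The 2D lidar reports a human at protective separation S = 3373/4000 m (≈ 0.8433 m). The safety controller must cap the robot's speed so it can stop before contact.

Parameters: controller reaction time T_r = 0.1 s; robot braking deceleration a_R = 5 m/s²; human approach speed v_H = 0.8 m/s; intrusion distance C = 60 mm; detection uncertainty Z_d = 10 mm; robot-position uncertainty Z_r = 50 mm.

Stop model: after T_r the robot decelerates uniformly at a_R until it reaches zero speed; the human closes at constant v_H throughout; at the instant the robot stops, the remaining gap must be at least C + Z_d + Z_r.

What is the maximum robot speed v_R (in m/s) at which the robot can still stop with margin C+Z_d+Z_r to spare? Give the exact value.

at the boundary: (1/10)·v² + (13/50)·v + (-2573/4000) = 0
  disc = (13/50)² − 4·(1/10)·(-2573/4000) = 3249/10000 ; √disc = 57/100
  v_R = (−(13/50) + 57/100) / (2·(1/10)) = 31/20 m/s
check:
T_s = v_R/a_R = (31/20)/5 = 0.3100 s
reaction-phase robot travel = 1.5500·0.1000 = 0.1550 m
braking distance = 1.5500²/(2·5.0000) = 0.2402 m
human over T_r+T_s: 0.8000·(0.1000+0.3100) = 0.3280 m
margins: 0.0600+0.0100+0.0500 = 0.1200 m
sum ≈ 0.1550+0.2402+0.3280+0.1200 ≈ 0.8433 m = S ✓

v_R_max = 31/20 m/s = 1.5500 m/s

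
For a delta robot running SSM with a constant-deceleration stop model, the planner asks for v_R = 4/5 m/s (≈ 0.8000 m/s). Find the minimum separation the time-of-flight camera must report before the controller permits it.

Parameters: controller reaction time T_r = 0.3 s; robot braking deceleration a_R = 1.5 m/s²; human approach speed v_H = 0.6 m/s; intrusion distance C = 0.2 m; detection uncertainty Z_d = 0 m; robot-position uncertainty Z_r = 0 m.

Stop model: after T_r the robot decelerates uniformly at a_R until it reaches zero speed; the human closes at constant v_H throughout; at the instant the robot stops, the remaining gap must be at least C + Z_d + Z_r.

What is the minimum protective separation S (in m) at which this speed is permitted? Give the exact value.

stop time T_s = (4/5)/(3/2) = 0.5333 s
reaction-phase robot travel = 0.8000·0.3000 = 0.2400 m
robot covers 0.8000·0.5333 − ½·1.5000·0.5333² = 0.2133 m while stopping
person approaches 0.6000·(0.3000+0.5333) = 0.5000 m
margins: 0.2000+0.0000+0.0000 = 0.2000 m
S_min ≈ 0.2400+0.2133+0.5000+0.2000  ⇒  S_min = 173/150 m

S_min = 173/150 m = 1.1533 m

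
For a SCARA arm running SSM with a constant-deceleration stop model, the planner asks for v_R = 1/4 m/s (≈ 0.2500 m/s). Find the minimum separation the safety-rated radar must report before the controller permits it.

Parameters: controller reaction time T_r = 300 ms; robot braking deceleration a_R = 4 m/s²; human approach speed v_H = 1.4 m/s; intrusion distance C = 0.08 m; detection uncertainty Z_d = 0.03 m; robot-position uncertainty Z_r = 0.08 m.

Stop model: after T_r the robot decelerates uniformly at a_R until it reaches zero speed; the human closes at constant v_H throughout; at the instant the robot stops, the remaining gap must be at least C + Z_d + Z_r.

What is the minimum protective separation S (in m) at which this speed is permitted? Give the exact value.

braking lasts T_s = (1/4)/4 = 0.0625 s
reaction-phase robot travel = 0.2500·0.3000 = 0.0750 m
braking distance = 0.2500²/(2·4.0000) = 0.0078 m
human over T_r+T_s: 1.4000·(0.3000+0.0625) = 0.5075 m
C+Z_d+Z_r = 0.0800+0.0300+0.0800 = 0.1900 m
S_min ≈ 0.0750+0.0078+0.5075+0.1900  ⇒  S_min = 2497/3200 m

S_min = 2497/3200 m = 0.7803 m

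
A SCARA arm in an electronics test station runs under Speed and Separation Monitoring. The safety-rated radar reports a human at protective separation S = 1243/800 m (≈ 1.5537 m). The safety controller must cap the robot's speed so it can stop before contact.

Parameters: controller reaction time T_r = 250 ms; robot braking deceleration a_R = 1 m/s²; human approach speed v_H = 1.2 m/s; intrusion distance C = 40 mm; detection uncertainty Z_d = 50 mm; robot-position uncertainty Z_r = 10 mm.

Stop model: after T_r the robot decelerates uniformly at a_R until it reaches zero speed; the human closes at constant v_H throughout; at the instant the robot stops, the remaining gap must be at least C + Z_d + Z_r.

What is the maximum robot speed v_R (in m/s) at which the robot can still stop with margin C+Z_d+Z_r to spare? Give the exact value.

collect terms ⇒ (1/2)·v_R² + (29/20)·v_R + (-923/800) = 0
  disc = (29/20)² − 4·(1/2)·(-923/800) = 441/100 ; √disc = 21/10
  v_R = (−(29/20) + 21/10) / (2·(1/2)) = 13/20 m/s
check:
braking lasts T_s = (13/20)/1 = 0.6500 s
robot covers v_R·T_r = 0.6500·0.2500 = 0.1625 m before braking
robot under decel: 0.6500²/(2·1.0000) = 0.2112 m
human over T_r+T_s: 1.2000·(0.2500+0.6500) = 1.0800 m
C+Z_d+Z_r = 0.0400+0.0500+0.0100 = 0.1000 m
sum ≈ 0.1625+0.2112+1.0800+0.1000 ≈ 1.5537 m = S ✓

v_R_max = 13/20 m/s = 0.6500 m/s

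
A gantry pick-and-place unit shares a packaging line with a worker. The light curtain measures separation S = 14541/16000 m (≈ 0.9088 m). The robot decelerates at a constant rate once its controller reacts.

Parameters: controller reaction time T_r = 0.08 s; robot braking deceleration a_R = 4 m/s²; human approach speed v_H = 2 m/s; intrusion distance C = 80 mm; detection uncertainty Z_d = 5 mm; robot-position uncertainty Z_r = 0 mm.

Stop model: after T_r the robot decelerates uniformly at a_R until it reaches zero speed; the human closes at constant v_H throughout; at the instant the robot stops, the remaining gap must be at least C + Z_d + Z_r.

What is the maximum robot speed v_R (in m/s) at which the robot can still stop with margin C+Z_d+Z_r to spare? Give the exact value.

v_R_max = 19/20 m/s = 0.9500 m/s

at the boundary: (1/8)·v² + (29/50)·v + (-10621/16000) = 0
  disc = (29/50)² − 4·(1/8)·(-10621/16000) = 106929/160000 ; √disc = 327/400
  v_R = (−(29/50) + 327/400) / (2·(1/8)) = 19/20 m/s
check:
T_s = v_R/a_R = (19/20)/4 = 0.2375 s
robot covers v_R·T_r = 0.9500·0.0800 = 0.0760 m before braking
robot covers 0.9500·0.2375 − ½·4.0000·0.2375² = 0.1128 m while stopping
human closes 2.0000·0.3175 = 0.6350 m
C+Z_d+Z_r = 0.0800+0.0050+0.0000 = 0.0850 m
sum ≈ 0.0760+0.1128+0.6350+0.0850 ≈ 0.9088 m = S ✓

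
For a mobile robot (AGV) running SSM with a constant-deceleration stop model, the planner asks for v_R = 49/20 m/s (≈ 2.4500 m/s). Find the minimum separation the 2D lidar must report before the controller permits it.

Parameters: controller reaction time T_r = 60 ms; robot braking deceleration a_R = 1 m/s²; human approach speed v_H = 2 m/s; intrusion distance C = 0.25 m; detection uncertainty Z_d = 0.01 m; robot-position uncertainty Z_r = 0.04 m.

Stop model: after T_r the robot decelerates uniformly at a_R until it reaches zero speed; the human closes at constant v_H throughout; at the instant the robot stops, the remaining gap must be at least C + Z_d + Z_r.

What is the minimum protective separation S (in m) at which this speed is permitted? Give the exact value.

braking lasts T_s = (49/20)/1 = 2.4500 s
robot covers v_R·T_r = 2.4500·0.0600 = 0.1470 m before braking
robot under decel: 2.4500²/(2·1.0000) = 3.0013 m
human over T_r+T_s: 2.0000·(0.0600+2.4500) = 5.0200 m
margins: 0.2500+0.0100+0.0400 = 0.3000 m
S_min ≈ 0.1470+3.0013+5.0200+0.3000  ⇒  S_min = 33873/4000 m

S_min = 33873/4000 m = 8.4682 m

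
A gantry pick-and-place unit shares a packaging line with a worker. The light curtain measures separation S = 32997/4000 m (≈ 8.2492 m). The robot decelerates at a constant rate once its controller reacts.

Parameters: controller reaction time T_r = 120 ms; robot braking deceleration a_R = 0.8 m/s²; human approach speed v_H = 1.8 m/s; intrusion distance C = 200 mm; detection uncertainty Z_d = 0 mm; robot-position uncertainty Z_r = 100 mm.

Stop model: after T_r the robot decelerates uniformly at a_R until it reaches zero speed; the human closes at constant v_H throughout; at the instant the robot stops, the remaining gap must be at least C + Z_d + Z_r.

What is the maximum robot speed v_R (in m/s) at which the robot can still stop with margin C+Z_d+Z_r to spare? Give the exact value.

v_R_max = 21/10 m/s = 2.1000 m/s

collect terms ⇒ (5/8)·v_R² + (237/100)·v_R + (-30933/4000) = 0
  disc = (237/100)² − 4·(5/8)·(-30933/4000) = 998001/40000 ; √disc = 999/200
  v_R = (−(237/100) + 999/200) / (2·(5/8)) = 21/10 m/s
check:
stop time T_s = (21/10)/(4/5) = 2.6250 s
reaction-phase robot travel = 2.1000·0.1200 = 0.2520 m
braking distance = 2.1000²/(2·0.8000) = 2.7563 m
human over T_r+T_s: 1.8000·(0.1200+2.6250) = 4.9410 m
residual clearance needed = 0.2000+0.0000+0.1000 = 0.3000 m
sum ≈ 0.2520+2.7563+4.9410+0.3000 ≈ 8.2492 m = S ✓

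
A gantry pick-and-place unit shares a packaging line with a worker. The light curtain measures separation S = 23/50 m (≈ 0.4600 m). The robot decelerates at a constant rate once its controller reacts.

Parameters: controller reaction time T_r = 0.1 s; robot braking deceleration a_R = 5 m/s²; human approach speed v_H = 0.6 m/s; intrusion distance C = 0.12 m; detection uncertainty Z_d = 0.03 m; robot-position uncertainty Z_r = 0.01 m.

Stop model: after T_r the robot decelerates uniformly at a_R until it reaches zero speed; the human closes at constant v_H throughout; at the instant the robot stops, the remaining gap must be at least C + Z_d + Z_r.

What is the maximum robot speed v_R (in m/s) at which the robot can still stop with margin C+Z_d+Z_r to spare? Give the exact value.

v_R_max = 4/5 m/s = 0.8000 m/s

quadratic (1/10)·v² + (11/50)·v + (-6/25) = 0
  disc = (11/50)² − 4·(1/10)·(-6/25) = 361/2500 ; √disc = 19/50
  v_R = (−(11/50) + 19/50) / (2·(1/10)) = 4/5 m/s
check:
stop time T_s = (4/5)/5 = 0.1600 s
reaction-phase robot travel = 0.8000·0.1000 = 0.0800 m
robot under decel: 0.8000²/(2·5.0000) = 0.0640 m
human over T_r+T_s: 0.6000·(0.1000+0.1600) = 0.1560 m
residual clearance needed = 0.1200+0.0300+0.0100 = 0.1600 m
sum ≈ 0.0800+0.0640+0.1560+0.1600 ≈ 0.4600 m = S ✓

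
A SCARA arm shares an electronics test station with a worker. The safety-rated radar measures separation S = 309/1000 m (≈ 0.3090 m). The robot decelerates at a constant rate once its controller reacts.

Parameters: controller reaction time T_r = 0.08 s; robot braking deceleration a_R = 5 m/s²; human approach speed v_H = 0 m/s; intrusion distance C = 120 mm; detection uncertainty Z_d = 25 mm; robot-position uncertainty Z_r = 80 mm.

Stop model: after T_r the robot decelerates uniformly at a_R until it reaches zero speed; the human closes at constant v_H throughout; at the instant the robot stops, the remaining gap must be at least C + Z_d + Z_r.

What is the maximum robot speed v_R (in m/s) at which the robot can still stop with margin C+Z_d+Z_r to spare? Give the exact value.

quadratic (1/10)·v² + (2/25)·v + (-21/250) = 0
  disc = (2/25)² − 4·(1/10)·(-21/250) = 1/25 ; √disc = 1/5
  v_R = (−(2/25) + 1/5) / (2·(1/10)) = 3/5 m/s
check:
braking lasts T_s = (3/5)/5 = 0.1200 s
robot covers v_R·T_r = 0.6000·0.0800 = 0.0480 m before braking
braking distance = 0.6000²/(2·5.0000) = 0.0360 m
person approaches 0.0000·(0.0800+0.1200) = 0.0000 m
margins: 0.1200+0.0250+0.0800 = 0.2250 m
sum ≈ 0.0480+0.0360+0.0000+0.2250 ≈ 0.3090 m = S ✓

v_R_max = 3/5 m/s = 0.6000 m/s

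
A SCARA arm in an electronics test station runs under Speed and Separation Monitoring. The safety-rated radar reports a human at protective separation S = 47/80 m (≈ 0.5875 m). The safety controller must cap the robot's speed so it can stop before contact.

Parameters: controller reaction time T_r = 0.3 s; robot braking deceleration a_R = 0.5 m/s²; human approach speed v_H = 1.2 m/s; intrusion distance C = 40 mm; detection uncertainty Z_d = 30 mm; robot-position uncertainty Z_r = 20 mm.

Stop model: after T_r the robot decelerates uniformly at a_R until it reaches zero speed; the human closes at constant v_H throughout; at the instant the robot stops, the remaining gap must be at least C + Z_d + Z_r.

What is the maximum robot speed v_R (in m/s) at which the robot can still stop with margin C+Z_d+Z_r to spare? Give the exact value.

v_R_max = 1/20 m/s = 0.0500 m/s

quadratic (1)·v² + (27/10)·v + (-11/80) = 0
  disc = (27/10)² − 4·(1)·(-11/80) = 196/25 ; √disc = 14/5
  v_R = (−(27/10) + 14/5) / (2·(1)) = 1/20 m/s
check:
T_s = v_R/a_R = (1/20)/(1/2) = 0.1000 s
robot covers v_R·T_r = 0.0500·0.3000 = 0.0150 m before braking
robot under decel: 0.0500²/(2·0.5000) = 0.0025 m
human closes 1.2000·0.4000 = 0.4800 m
residual clearance needed = 0.0400+0.0300+0.0200 = 0.0900 m
sum ≈ 0.0150+0.0025+0.4800+0.0900 ≈ 0.5875 m = S ✓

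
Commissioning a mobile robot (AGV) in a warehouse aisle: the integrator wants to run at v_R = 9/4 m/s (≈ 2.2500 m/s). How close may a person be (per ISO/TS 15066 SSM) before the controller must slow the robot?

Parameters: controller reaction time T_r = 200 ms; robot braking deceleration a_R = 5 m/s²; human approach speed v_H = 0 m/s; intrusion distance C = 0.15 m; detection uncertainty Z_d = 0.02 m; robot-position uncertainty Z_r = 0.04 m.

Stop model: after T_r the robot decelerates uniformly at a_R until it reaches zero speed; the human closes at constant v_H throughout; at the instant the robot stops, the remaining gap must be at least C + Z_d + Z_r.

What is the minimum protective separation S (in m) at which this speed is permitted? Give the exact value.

S_min = 933/800 m = 1.1663 m

braking lasts T_s = (9/4)/5 = 0.4500 s
robot in T_r: 2.2500·0.2000 = 0.4500 m
robot under decel: 2.2500²/(2·5.0000) = 0.5062 m
human over T_r+T_s: 0.0000·(0.2000+0.4500) = 0.0000 m
residual clearance needed = 0.1500+0.0200+0.0400 = 0.2100 m
S_min ≈ 0.4500+0.5062+0.0000+0.2100  ⇒  S_min = 933/800 m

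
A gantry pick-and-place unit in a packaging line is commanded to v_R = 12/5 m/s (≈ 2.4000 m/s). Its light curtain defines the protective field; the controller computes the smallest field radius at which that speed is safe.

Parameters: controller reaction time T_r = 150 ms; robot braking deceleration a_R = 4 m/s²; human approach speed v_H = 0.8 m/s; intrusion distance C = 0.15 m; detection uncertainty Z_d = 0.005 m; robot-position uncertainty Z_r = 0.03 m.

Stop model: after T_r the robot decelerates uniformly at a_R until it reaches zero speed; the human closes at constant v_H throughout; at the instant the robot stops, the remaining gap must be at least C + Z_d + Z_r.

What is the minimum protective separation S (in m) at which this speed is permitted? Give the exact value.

braking lasts T_s = (12/5)/4 = 0.6000 s
robot covers v_R·T_r = 2.4000·0.1500 = 0.3600 m before braking
braking distance = 2.4000²/(2·4.0000) = 0.7200 m
person approaches 0.8000·(0.1500+0.6000) = 0.6000 m
residual clearance needed = 0.1500+0.0050+0.0300 = 0.1850 m
S_min ≈ 0.3600+0.7200+0.6000+0.1850  ⇒  S_min = 373/200 m

S_min = 373/200 m = 1.8650 m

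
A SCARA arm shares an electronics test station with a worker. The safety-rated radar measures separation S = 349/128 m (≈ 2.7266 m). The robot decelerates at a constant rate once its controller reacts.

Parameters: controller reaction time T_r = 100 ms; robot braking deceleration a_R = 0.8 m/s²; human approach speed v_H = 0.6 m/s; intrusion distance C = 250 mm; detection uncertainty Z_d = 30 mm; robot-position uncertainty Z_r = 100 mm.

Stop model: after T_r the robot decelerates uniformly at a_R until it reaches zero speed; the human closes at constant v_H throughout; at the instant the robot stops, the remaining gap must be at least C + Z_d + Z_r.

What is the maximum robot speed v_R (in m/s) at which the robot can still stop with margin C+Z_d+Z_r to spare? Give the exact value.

at the boundary: (5/8)·v² + (17/20)·v + (-7317/3200) = 0
  disc = (17/20)² − 4·(5/8)·(-7317/3200) = 41209/6400 ; √disc = 203/80
  v_R = (−(17/20) + 203/80) / (2·(5/8)) = 27/20 m/s
check:
T_s = v_R/a_R = (27/20)/(4/5) = 1.6875 s
reaction-phase robot travel = 1.3500·0.1000 = 0.1350 m
robot under decel: 1.3500²/(2·0.8000) = 1.1391 m
human closes 0.6000·1.7875 = 1.0725 m
residual clearance needed = 0.2500+0.0300+0.1000 = 0.3800 m
sum ≈ 0.1350+1.1391+1.0725+0.3800 ≈ 2.7266 m = S ✓

v_R_max = 27/20 m/s = 1.3500 m/s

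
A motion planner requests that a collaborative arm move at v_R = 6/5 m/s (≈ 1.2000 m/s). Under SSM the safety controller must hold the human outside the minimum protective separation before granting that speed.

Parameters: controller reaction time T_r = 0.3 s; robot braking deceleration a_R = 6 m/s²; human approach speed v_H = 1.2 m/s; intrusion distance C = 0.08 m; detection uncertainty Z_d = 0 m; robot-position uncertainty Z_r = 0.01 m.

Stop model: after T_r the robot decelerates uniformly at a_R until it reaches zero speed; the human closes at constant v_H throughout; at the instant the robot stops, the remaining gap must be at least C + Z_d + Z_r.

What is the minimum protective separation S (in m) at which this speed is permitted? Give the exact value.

S_min = 117/100 m = 1.1700 m

stop time T_s = (6/5)/6 = 0.2000 s
robot covers v_R·T_r = 1.2000·0.3000 = 0.3600 m before braking
robot under decel: 1.2000²/(2·6.0000) = 0.1200 m
human over T_r+T_s: 1.2000·(0.3000+0.2000) = 0.6000 m
margins: 0.0800+0.0000+0.0100 = 0.0900 m
S_min ≈ 0.3600+0.1200+0.6000+0.0900  ⇒  S_min = 117/100 m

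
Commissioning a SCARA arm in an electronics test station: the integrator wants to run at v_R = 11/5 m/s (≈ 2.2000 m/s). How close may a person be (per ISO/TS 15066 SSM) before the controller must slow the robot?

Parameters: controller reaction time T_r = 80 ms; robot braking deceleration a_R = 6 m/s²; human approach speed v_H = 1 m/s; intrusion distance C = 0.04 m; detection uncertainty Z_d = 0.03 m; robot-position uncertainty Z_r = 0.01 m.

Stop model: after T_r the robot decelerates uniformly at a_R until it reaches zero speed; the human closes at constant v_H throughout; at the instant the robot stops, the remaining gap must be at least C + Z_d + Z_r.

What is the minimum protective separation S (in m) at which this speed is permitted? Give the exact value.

T_s = v_R/a_R = (11/5)/6 = 0.3667 s
robot covers v_R·T_r = 2.2000·0.0800 = 0.1760 m before braking
braking distance = 2.2000²/(2·6.0000) = 0.4033 m
human over T_r+T_s: 1.0000·(0.0800+0.3667) = 0.4467 m
margins: 0.0400+0.0300+0.0100 = 0.0800 m
S_min ≈ 0.1760+0.4033+0.4467+0.0800  ⇒  S_min = 553/500 m

S_min = 553/500 m = 1.1060 m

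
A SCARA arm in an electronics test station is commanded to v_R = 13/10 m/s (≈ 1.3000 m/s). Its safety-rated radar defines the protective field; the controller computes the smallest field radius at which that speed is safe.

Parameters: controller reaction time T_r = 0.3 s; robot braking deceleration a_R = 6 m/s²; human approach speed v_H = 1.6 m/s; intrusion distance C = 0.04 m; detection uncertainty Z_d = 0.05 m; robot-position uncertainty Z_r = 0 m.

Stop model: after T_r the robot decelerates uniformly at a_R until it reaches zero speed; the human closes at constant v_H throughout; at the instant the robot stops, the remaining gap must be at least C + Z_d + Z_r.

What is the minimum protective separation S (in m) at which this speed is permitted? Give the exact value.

S_min = 579/400 m = 1.4475 m

stop time T_s = (13/10)/6 = 0.2167 s
robot in T_r: 1.3000·0.3000 = 0.3900 m
robot covers 1.3000·0.2167 − ½·6.0000·0.2167² = 0.1408 m while stopping
human closes 1.6000·0.5167 = 0.8267 m
margins: 0.0400+0.0500+0.0000 = 0.0900 m
S_min ≈ 0.3900+0.1408+0.8267+0.0900  ⇒  S_min = 579/400 m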